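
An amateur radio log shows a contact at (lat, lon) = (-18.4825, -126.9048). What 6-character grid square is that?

Offset from 180°W / 90°S: lon 53.0952°, lat 71.5175°.
Field: lon ⌊53.0952/20⌋ = 2 → C; lat ⌊71.5175/10⌋ = 7 → H.
Square: lon ⌊13.0952/2⌋ = 6; lat ⌊1.5175/1⌋ = 1.
Subsquare: lon ⌊1.0952/0.0833333⌋ = 13 → n; lat ⌊0.5175/0.0416667⌋ = 12 → m.

CH61nm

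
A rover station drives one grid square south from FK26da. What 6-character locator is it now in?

Latitude subsquare a = 0; −1 → -1, wraps to 23 = x, carry into square.
Latitude square 6; −1 → 5.
The longitude characters are unchanged.

FK25dx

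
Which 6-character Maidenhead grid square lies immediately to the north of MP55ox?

Latitude subsquare x = 23; +1 → 24, wraps to 0 = a, carry into square.
Latitude square 5; +1 → 6.
The longitude characters are unchanged.

MP56oa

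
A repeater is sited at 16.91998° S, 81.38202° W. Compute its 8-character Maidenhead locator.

EH93hb49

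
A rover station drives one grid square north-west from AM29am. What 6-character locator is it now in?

Longitude subsquare a = 0; −1 → -1, wraps to 23 = x, carry into square.
Longitude square 2; −1 → 1.
Latitude subsquare m = 12; +1 → 13 = n.

AM19xn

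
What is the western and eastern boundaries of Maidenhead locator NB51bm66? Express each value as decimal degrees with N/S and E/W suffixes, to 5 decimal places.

Field N=13, B=1: +13·20° lon, +1·10° lat → SW at lon 80°, lat -80°.
Square 5, 1: +5·2° lon, +1·1° lat → SW at lon 90°, lat -79°.
Subsquare b=1, m=12: +1·0.0833333° lon, +12·0.0416667° lat → SW at lon 90.0833°, lat -78.5°.
Extended square 6, 6: +6·0.00833333° lon, +6·0.00416667° lat → SW at lon 90.1333°, lat -78.475°.
Cell spans 0.00833333° lon × 0.00416667° lat.
west 90.13333° E, east 90.14167° E.

90.13333° E, 90.14167° E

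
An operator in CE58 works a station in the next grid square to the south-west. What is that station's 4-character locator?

CE47

Longitude square 5; −1 → 4.
Latitude square 8; −1 → 7.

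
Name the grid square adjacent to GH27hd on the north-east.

GH27ie

Longitude subsquare h = 7; +1 → 8 = i.
Latitude subsquare d = 3; +1 → 4 = e.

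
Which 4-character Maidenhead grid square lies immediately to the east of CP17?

CP27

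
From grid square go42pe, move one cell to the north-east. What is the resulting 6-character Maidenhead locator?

GO42qf

Longitude subsquare p = 15; +1 → 16 = q.
Latitude subsquare e = 4; +1 → 5 = f.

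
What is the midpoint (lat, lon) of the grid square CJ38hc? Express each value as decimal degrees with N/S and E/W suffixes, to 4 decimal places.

8.1042° N, 133.3750° W

Field C=2, J=9: +2·20° lon, +9·10° lat → SW at lon -140°, lat 0°.
Square 3, 8: +3·2° lon, +8·1° lat → SW at lon -134°, lat 8°.
Subsquare h=7, c=2: +7·0.0833333° lon, +2·0.0416667° lat → SW at lon -133.417°, lat 8.08333°.
Cell spans 0.0833333° lon × 0.0416667° lat. Centre is SW corner plus half of each.
latitude 8.1042° N, longitude 133.3750° W.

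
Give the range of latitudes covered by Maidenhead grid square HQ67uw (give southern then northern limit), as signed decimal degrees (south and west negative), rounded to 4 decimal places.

77.9167, 77.9583

Field H=7, Q=16: +7·20° lon, +16·10° lat → SW at lon -40°, lat 70°.
Square 6, 7: +6·2° lon, +7·1° lat → SW at lon -28°, lat 77°.
Subsquare u=20, w=22: +20·0.0833333° lon, +22·0.0416667° lat → SW at lon -26.3333°, lat 77.9167°.
Cell spans 0.0833333° lon × 0.0416667° lat.
south 77.9167, north 77.9583.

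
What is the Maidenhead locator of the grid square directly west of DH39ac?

Longitude subsquare a = 0; −1 → -1, wraps to 23 = x, carry into square.
Longitude square 3; −1 → 2.
The latitude characters are unchanged.

DH29xc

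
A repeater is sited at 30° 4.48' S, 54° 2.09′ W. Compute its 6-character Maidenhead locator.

GF29xw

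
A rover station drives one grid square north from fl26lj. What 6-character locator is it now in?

FL26lk

Latitude subsquare j = 9; +1 → 10 = k.
The longitude characters are unchanged.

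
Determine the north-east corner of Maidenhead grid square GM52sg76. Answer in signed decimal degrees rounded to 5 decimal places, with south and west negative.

32.27917, -48.43333

Field G=6, M=12: +6·20° lon, +12·10° lat → SW at lon -60°, lat 30°.
Square 5, 2: +5·2° lon, +2·1° lat → SW at lon -50°, lat 32°.
Subsquare s=18, g=6: +18·0.0833333° lon, +6·0.0416667° lat → SW at lon -48.5°, lat 32.25°.
Extended square 7, 6: +7·0.00833333° lon, +6·0.00416667° lat → SW at lon -48.4417°, lat 32.275°.
Cell spans 0.00833333° lon × 0.00416667° lat. NE corner is SW corner plus one full cell.
latitude 32.27917, longitude -48.43333.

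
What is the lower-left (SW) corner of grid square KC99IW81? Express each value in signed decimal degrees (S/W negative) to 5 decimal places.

-60.07917, 38.73333

Field K=10, C=2: +10·20° lon, +2·10° lat → SW at lon 20°, lat -70°.
Square 9, 9: +9·2° lon, +9·1° lat → SW at lon 38°, lat -61°.
Subsquare i=8, w=22: +8·0.0833333° lon, +22·0.0416667° lat → SW at lon 38.6667°, lat -60.0833°.
Extended square 8, 1: +8·0.00833333° lon, +1·0.00416667° lat → SW at lon 38.7333°, lat -60.0792°.
latitude -60.07917, longitude 38.73333.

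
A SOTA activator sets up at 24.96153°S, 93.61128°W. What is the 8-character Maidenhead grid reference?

EG35ea69

Offset from 180°W / 90°S: lon 86.38872°, lat 65.03847°.
Field: 86.38872/20 → 4 → E, 65.03847/10 → 6 → G; chars EG.
Square: 6.38872/2 → 3, 5.03847/1 → 5; chars 35.
Subsquare: 0.38872/0.0833333 → 4 → e, 0.03847/0.0416667 → 0 → a; chars ea.
Extended square: 0.05539/0.00833333 → 6, 0.03847/0.00416667 → 9; chars 69.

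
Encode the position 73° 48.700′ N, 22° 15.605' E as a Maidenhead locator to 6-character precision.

Add 180° to longitude and 90° to latitude: 202.2601, 163.8117.
Field: lon ⌊202.2601/20⌋ = 10 → K; lat ⌊163.8117/10⌋ = 16 → Q.
Square: lon ⌊2.2601/2⌋ = 1; lat ⌊3.8117/1⌋ = 3.
Subsquare: lon ⌊0.2601/0.0833333⌋ = 3 → d; lat ⌊0.8117/0.0416667⌋ = 19 → t.

KQ13dt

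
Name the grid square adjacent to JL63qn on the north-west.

Longitude subsquare q = 16; −1 → 15 = p.
Latitude subsquare n = 13; +1 → 14 = o.

JL63po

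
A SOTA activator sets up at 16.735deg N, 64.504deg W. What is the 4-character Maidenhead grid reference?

Add 180° to longitude and 90° to latitude: 115.50, 106.73.
Field: lon ⌊115.50/20⌋ = 5 → F; lat ⌊106.73/10⌋ = 10 → K.
Square: lon ⌊15.50/2⌋ = 7; lat ⌊6.73/1⌋ = 6.

FK76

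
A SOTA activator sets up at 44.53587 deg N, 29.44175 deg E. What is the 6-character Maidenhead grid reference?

Shift to the Maidenhead origin (180°W, 90°S): lon 209.4418, lat 134.5359.
Field: lon ⌊209.4418/20⌋ = 10 → K; lat ⌊134.5359/10⌋ = 13 → N.
Square: lon ⌊9.4418/2⌋ = 4; lat ⌊4.5359/1⌋ = 4.
Subsquare: lon ⌊1.4418/0.0833333⌋ = 17 → r; lat ⌊0.5359/0.0416667⌋ = 12 → m.

KN44rm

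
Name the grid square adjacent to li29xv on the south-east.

LI39au

Longitude subsquare x = 23; +1 → 24, wraps to 0 = a, carry into square.
Longitude square 2; +1 → 3.
Latitude subsquare v = 21; −1 → 20 = u.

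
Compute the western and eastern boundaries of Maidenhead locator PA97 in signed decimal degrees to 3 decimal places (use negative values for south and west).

138.000, 140.000

Field P=15, A=0: +15·20° lon, +0·10° lat → SW at lon 120°, lat -90°.
Square 9, 7: +9·2° lon, +7·1° lat → SW at lon 138°, lat -83°.
Cell spans 2° lon × 1° lat.
west 138.000, east 140.000.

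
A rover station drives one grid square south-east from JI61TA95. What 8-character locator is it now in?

Longitude extended square 9; +1 → 10, wraps to 0, carry into subsquare.
Longitude subsquare t = 19; +1 → 20 = u.
Latitude extended square 5; −1 → 4.

JI61ua04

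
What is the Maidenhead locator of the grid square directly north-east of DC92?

Longitude square 9; +1 → 10, wraps to 0, carry into field.
Longitude field D = 3; +1 → 4 = E.
Latitude square 2; +1 → 3.

EC03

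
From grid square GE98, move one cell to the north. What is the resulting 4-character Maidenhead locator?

GE99

Latitude square 8; +1 → 9.
The longitude characters are unchanged.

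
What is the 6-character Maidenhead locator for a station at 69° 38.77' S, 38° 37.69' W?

Offset from 180°W / 90°S: lon 141.3718°, lat 20.3538°.
Field: 141.3718/20 → 7 → H, 20.3538/10 → 2 → C; chars HC.
Square: 1.3718/2 → 0, 0.3538/1 → 0; chars 00.
Subsquare: 1.3718/0.0833333 → 16 → q, 0.3538/0.0416667 → 8 → i; chars qi.

HC00qi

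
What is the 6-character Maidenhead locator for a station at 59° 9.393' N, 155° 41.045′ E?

QO79ud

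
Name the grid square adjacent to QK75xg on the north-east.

QK85ah

Longitude subsquare x = 23; +1 → 24, wraps to 0 = a, carry into square.
Longitude square 7; +1 → 8.
Latitude subsquare g = 6; +1 → 7 = h.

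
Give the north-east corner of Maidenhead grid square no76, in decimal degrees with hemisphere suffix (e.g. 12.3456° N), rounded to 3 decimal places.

Field N=13, O=14: +13·20° lon, +14·10° lat → SW at lon 80°, lat 50°.
Square 7, 6: +7·2° lon, +6·1° lat → SW at lon 94°, lat 56°.
Cell spans 2° lon × 1° lat. NE corner is SW corner plus one full cell.
latitude 57.000° N, longitude 96.000° E.

57.000° N, 96.000° E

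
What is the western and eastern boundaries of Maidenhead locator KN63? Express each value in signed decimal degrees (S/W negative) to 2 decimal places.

32.00, 34.00

Field K=10, N=13: +10·20° lon, +13·10° lat → SW at lon 20°, lat 40°.
Square 6, 3: +6·2° lon, +3·1° lat → SW at lon 32°, lat 43°.
Cell spans 2° lon × 1° lat.
west 32.00, east 34.00.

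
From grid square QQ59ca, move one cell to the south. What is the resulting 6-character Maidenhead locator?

Latitude subsquare a = 0; −1 → -1, wraps to 23 = x, carry into square.
Latitude square 9; −1 → 8.
The longitude characters are unchanged.

QQ58cx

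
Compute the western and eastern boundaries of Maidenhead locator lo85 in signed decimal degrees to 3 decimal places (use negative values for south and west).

Field L=11, O=14: +11·20° lon, +14·10° lat → SW at lon 40°, lat 50°.
Square 8, 5: +8·2° lon, +5·1° lat → SW at lon 56°, lat 55°.
Cell spans 2° lon × 1° lat.
west 56.000, east 58.000.

56.000, 58.000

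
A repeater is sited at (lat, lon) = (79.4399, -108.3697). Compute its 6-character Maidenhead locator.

Offset from 180°W / 90°S: lon 71.6303°, lat 169.4399°.
Field: lon ⌊71.6303/20⌋ = 3 → D; lat ⌊169.4399/10⌋ = 16 → Q.
Square: lon ⌊11.6303/2⌋ = 5; lat ⌊9.4399/1⌋ = 9.
Subsquare: lon ⌊1.6303/0.0833333⌋ = 19 → t; lat ⌊0.4399/0.0416667⌋ = 10 → k.

DQ59tk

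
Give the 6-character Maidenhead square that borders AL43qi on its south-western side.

AL43ph

Longitude subsquare q = 16; −1 → 15 = p.
Latitude subsquare i = 8; −1 → 7 = h.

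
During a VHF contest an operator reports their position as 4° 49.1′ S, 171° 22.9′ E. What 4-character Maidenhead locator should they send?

Add 180° to longitude and 90° to latitude: 351.38, 85.18.
Field (20°×10°, letters A–R): lon ⌊351.38/20⌋ = 17 → R; lat ⌊85.18/10⌋ = 8 → I.
Square (2°×1°, digits 0–9): lon ⌊11.38/2⌋ = 5; lat ⌊5.18/1⌋ = 5.

RI55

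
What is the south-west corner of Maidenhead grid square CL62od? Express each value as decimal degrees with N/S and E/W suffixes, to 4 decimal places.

22.1250° N, 126.8333° W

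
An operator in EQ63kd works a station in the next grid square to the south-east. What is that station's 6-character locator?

EQ63lc

Longitude subsquare k = 10; +1 → 11 = l.
Latitude subsquare d = 3; −1 → 2 = c.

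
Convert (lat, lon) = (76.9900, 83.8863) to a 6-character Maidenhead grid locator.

NQ16wx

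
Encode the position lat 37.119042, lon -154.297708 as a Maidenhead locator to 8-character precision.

Add 180° to longitude and 90° to latitude: 25.70229, 127.11904.
Field: 25.70229/20 → 1 → B, 127.11904/10 → 12 → M; chars BM.
Square: 5.70229/2 → 2, 7.11904/1 → 7; chars 27.
Subsquare: 1.70229/0.0833333 → 20 → u, 0.11904/0.0416667 → 2 → c; chars uc.
Extended square: 0.03563/0.00833333 → 4, 0.03571/0.00416667 → 8; chars 48.

BM27uc48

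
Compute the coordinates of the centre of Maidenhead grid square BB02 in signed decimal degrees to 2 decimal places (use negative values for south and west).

-77.50, -159.00

Field B=1, B=1: +1·20° lon, +1·10° lat → SW at lon -160°, lat -80°.
Square 0, 2: +0·2° lon, +2·1° lat → SW at lon -160°, lat -78°.
Cell spans 2° lon × 1° lat. Centre is SW corner plus half of each.
latitude -77.50, longitude -159.00.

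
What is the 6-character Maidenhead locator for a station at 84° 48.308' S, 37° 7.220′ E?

Add 180° to longitude and 90° to latitude: 217.1203, 5.1949.
Field: lon ⌊217.1203/20⌋ = 10 → K; lat ⌊5.1949/10⌋ = 0 → A.
Square: lon ⌊17.1203/2⌋ = 8; lat ⌊5.1949/1⌋ = 5.
Subsquare: lon ⌊1.1203/0.0833333⌋ = 13 → n; lat ⌊0.1949/0.0416667⌋ = 4 → e.

KA85ne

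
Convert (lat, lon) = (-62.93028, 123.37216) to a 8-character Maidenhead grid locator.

PC17qb46

Shift to the Maidenhead origin (180°W, 90°S): lon 303.37216, lat 27.06972.
Field: 303.37216/20 → 15 → P, 27.06972/10 → 2 → C; chars PC.
Square: 3.37216/2 → 1, 7.06972/1 → 7; chars 17.
Subsquare: 1.37216/0.0833333 → 16 → q, 0.06972/0.0416667 → 1 → b; chars qb.
Extended square: 0.03883/0.00833333 → 4, 0.02805/0.00416667 → 6; chars 46.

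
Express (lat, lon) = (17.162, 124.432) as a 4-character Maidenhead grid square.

PK27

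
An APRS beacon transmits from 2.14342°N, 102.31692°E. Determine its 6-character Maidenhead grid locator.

Add 180° to longitude and 90° to latitude: 282.3169, 92.1434.
Field: lon ⌊282.3169/20⌋ = 14 → O; lat ⌊92.1434/10⌋ = 9 → J.
Square: lon ⌊2.3169/2⌋ = 1; lat ⌊2.1434/1⌋ = 2.
Subsquare: lon ⌊0.3169/0.0833333⌋ = 3 → d; lat ⌊0.1434/0.0416667⌋ = 3 → d.

OJ12dd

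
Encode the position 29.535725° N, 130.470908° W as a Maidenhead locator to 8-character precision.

CL49sm38

Offset from 180°W / 90°S: lon 49.52909°, lat 119.53572°.
Field: lon ⌊49.52909/20⌋ = 2 → C; lat ⌊119.53572/10⌋ = 11 → L.
Square: lon ⌊9.52909/2⌋ = 4; lat ⌊9.53572/1⌋ = 9.
Subsquare: lon ⌊1.52909/0.0833333⌋ = 18 → s; lat ⌊0.53572/0.0416667⌋ = 12 → m.
Extended square: lon ⌊0.02909/0.00833333⌋ = 3; lat ⌊0.03572/0.00416667⌋ = 8.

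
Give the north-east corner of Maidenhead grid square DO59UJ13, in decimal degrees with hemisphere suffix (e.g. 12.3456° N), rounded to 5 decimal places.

59.39167° N, 108.31667° W

Field D=3, O=14: +3·20° lon, +14·10° lat → SW at lon -120°, lat 50°.
Square 5, 9: +5·2° lon, +9·1° lat → SW at lon -110°, lat 59°.
Subsquare u=20, j=9: +20·0.0833333° lon, +9·0.0416667° lat → SW at lon -108.333°, lat 59.375°.
Extended square 1, 3: +1·0.00833333° lon, +3·0.00416667° lat → SW at lon -108.325°, lat 59.3875°.
Cell spans 0.00833333° lon × 0.00416667° lat. NE corner is SW corner plus one full cell.
latitude 59.39167° N, longitude 108.31667° W.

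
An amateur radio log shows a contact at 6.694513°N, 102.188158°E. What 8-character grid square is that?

Offset from 180°W / 90°S: lon 282.18816°, lat 96.69451°.
Field (20°×10°, letters A–R): 282.18816/20 → 14 → O, 96.69451/10 → 9 → J; chars OJ.
Square (2°×1°, digits 0–9): 2.18816/2 → 1, 6.69451/1 → 6; chars 16.
Subsquare (5′×2.5′, letters a–x): 0.18816/0.0833333 → 2 → c, 0.69451/0.0416667 → 16 → q; chars cq.
Extended square (30″×15″, digits 0–9): 0.02149/0.00833333 → 2, 0.02785/0.00416667 → 6; chars 26.

OJ16cq26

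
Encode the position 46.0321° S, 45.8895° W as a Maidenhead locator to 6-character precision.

GE73bx

Add 180° to longitude and 90° to latitude: 134.1105, 43.9679.
Field: 134.1105/20 → 6 → G, 43.9679/10 → 4 → E; chars GE.
Square: 14.1105/2 → 7, 3.9679/1 → 3; chars 73.
Subsquare: 0.1105/0.0833333 → 1 → b, 0.9679/0.0416667 → 23 → x; chars bx.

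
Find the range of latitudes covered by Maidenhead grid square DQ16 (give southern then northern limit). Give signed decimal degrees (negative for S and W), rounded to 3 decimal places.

76.000, 77.000

Field D=3, Q=16: +3·20° lon, +16·10° lat → SW at lon -120°, lat 70°.
Square 1, 6: +1·2° lon, +6·1° lat → SW at lon -118°, lat 76°.
Cell spans 2° lon × 1° lat.
south 76.000, north 77.000.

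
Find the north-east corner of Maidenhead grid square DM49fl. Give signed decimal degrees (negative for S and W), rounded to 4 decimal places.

39.5000, -111.5000

Field D=3, M=12: +3·20° lon, +12·10° lat → SW at lon -120°, lat 30°.
Square 4, 9: +4·2° lon, +9·1° lat → SW at lon -112°, lat 39°.
Subsquare f=5, l=11: +5·0.0833333° lon, +11·0.0416667° lat → SW at lon -111.583°, lat 39.4583°.
Cell spans 0.0833333° lon × 0.0416667° lat. NE corner is SW corner plus one full cell.
latitude 39.5000, longitude -111.5000.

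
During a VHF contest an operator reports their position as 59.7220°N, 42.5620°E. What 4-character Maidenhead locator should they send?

Offset from 180°W / 90°S: lon 222.56°, lat 149.72°.
Field (20°×10°, letters A–R): 222.56/20 → 11 → L, 149.72/10 → 14 → O; chars LO.
Square (2°×1°, digits 0–9): 2.56/2 → 1, 9.72/1 → 9; chars 19.

LO19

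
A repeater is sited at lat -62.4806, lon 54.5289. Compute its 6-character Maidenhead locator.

LC77gm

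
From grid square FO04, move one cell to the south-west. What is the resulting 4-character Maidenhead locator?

EO93

Longitude square 0; −1 → -1, wraps to 9, carry into field.
Longitude field F = 5; −1 → 4 = E.
Latitude square 4; −1 → 3.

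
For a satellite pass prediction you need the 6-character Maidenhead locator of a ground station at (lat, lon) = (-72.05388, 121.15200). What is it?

PB07nw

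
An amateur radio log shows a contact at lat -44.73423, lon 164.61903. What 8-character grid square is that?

RE25hg43

Add 180° to longitude and 90° to latitude: 344.61903, 45.26577.
Field: 344.61903/20 → 17 → R, 45.26577/10 → 4 → E; chars RE.
Square: 4.61903/2 → 2, 5.26577/1 → 5; chars 25.
Subsquare: 0.61903/0.0833333 → 7 → h, 0.26577/0.0416667 → 6 → g; chars hg.
Extended square: 0.03570/0.00833333 → 4, 0.01577/0.00416667 → 3; chars 43.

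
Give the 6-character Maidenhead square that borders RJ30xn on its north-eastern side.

Longitude subsquare x = 23; +1 → 24, wraps to 0 = a, carry into square.
Longitude square 3; +1 → 4.
Latitude subsquare n = 13; +1 → 14 = o.

RJ40ao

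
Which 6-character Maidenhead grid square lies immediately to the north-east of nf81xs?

NF91at

Longitude subsquare x = 23; +1 → 24, wraps to 0 = a, carry into square.
Longitude square 8; +1 → 9.
Latitude subsquare s = 18; +1 → 19 = t.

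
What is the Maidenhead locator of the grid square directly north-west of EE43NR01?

EE43mr92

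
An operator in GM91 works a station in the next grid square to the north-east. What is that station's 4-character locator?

HM02

Longitude square 9; +1 → 10, wraps to 0, carry into field.
Longitude field G = 6; +1 → 7 = H.
Latitude square 1; +1 → 2.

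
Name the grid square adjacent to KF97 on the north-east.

LF08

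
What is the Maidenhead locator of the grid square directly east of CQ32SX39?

Longitude extended square 3; +1 → 4.
The latitude characters are unchanged.

CQ32sx49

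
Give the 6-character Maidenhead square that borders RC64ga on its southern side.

RC63gx

Latitude subsquare a = 0; −1 → -1, wraps to 23 = x, carry into square.
Latitude square 4; −1 → 3.
The longitude characters are unchanged.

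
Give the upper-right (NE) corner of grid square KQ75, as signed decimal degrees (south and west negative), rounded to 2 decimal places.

76.00, 36.00

Field K=10, Q=16: +10·20° lon, +16·10° lat → SW at lon 20°, lat 70°.
Square 7, 5: +7·2° lon, +5·1° lat → SW at lon 34°, lat 75°.
Cell spans 2° lon × 1° lat. NE corner is SW corner plus one full cell.
latitude 76.00, longitude 36.00.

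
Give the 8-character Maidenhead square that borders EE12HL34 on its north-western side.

Longitude extended square 3; −1 → 2.
Latitude extended square 4; +1 → 5.

EE12hl25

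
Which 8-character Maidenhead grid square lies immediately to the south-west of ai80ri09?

Longitude extended square 0; −1 → -1, wraps to 9, carry into subsquare.
Longitude subsquare r = 17; −1 → 16 = q.
Latitude extended square 9; −1 → 8.

AI80qi98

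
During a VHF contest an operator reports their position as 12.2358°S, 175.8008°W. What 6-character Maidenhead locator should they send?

Offset from 180°W / 90°S: lon 4.1992°, lat 77.7642°.
Field (20°×10°, letters A–R): lon ⌊4.1992/20⌋ = 0 → A; lat ⌊77.7642/10⌋ = 7 → H.
Square (2°×1°, digits 0–9): lon ⌊4.1992/2⌋ = 2; lat ⌊7.7642/1⌋ = 7.
Subsquare (5′×2.5′, letters a–x): lon ⌊0.1992/0.0833333⌋ = 2 → c; lat ⌊0.7642/0.0416667⌋ = 18 → s.

AH27cs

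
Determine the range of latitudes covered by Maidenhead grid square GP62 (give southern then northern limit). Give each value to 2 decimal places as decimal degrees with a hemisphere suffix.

62.00° N, 63.00° N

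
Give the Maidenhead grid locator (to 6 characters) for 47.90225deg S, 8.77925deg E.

Shift to the Maidenhead origin (180°W, 90°S): lon 188.7792, lat 42.0977.
Field: lon ⌊188.7792/20⌋ = 9 → J; lat ⌊42.0977/10⌋ = 4 → E.
Square: lon ⌊8.7792/2⌋ = 4; lat ⌊2.0977/1⌋ = 2.
Subsquare: lon ⌊0.7792/0.0833333⌋ = 9 → j; lat ⌊0.0977/0.0416667⌋ = 2 → c.

JE42jc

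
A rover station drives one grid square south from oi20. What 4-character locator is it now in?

OH29

Latitude square 0; −1 → -1, wraps to 9, carry into field.
Latitude field I = 8; −1 → 7 = H.
The longitude characters are unchanged.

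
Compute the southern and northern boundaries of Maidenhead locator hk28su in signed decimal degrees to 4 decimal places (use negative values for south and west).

18.8333, 18.8750

Field H=7, K=10: +7·20° lon, +10·10° lat → SW at lon -40°, lat 10°.
Square 2, 8: +2·2° lon, +8·1° lat → SW at lon -36°, lat 18°.
Subsquare s=18, u=20: +18·0.0833333° lon, +20·0.0416667° lat → SW at lon -34.5°, lat 18.8333°.
Cell spans 0.0833333° lon × 0.0416667° lat.
south 18.8333, north 18.8750.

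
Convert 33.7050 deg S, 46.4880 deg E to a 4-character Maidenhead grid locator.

Offset from 180°W / 90°S: lon 226.49°, lat 56.30°.
Field (20°×10°, letters A–R): 226.49/20 → 11 → L, 56.30/10 → 5 → F; chars LF.
Square (2°×1°, digits 0–9): 6.49/2 → 3, 6.30/1 → 6; chars 36.

LF36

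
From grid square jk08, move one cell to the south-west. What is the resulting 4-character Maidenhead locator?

IK97

Longitude square 0; −1 → -1, wraps to 9, carry into field.
Longitude field J = 9; −1 → 8 = I.
Latitude square 8; −1 → 7.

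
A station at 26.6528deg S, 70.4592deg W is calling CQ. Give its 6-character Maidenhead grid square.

Shift to the Maidenhead origin (180°W, 90°S): lon 109.5408, lat 63.3472.
Field: 109.5408/20 → 5 → F, 63.3472/10 → 6 → G; chars FG.
Square: 9.5408/2 → 4, 3.3472/1 → 3; chars 43.
Subsquare: 1.5408/0.0833333 → 18 → s, 0.3472/0.0416667 → 8 → i; chars si.

FG43si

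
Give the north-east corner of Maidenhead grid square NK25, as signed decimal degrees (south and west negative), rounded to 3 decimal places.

Field N=13, K=10: +13·20° lon, +10·10° lat → SW at lon 80°, lat 10°.
Square 2, 5: +2·2° lon, +5·1° lat → SW at lon 84°, lat 15°.
Cell spans 2° lon × 1° lat. NE corner is SW corner plus one full cell.
latitude 16.000, longitude 86.000.

16.000, 86.000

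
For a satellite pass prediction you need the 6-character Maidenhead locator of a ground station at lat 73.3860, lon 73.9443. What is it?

MQ63xj

Add 180° to longitude and 90° to latitude: 253.9443, 163.3860.
Field: lon ⌊253.9443/20⌋ = 12 → M; lat ⌊163.3860/10⌋ = 16 → Q.
Square: lon ⌊13.9443/2⌋ = 6; lat ⌊3.3860/1⌋ = 3.
Subsquare: lon ⌊1.9443/0.0833333⌋ = 23 → x; lat ⌊0.3860/0.0416667⌋ = 9 → j.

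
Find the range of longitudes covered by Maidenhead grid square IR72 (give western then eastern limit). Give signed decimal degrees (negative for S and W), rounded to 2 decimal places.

Field I=8, R=17: +8·20° lon, +17·10° lat → SW at lon -20°, lat 80°.
Square 7, 2: +7·2° lon, +2·1° lat → SW at lon -6°, lat 82°.
Cell spans 2° lon × 1° lat.
west -6.00, east -4.00.

-6.00, -4.00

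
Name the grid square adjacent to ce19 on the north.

Latitude square 9; +1 → 10, wraps to 0, carry into field.
Latitude field E = 4; +1 → 5 = F.
The longitude characters are unchanged.

CF10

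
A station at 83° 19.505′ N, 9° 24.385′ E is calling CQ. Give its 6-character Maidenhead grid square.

JR43qh

Offset from 180°W / 90°S: lon 189.4064°, lat 173.3251°.
Field: lon ⌊189.4064/20⌋ = 9 → J; lat ⌊173.3251/10⌋ = 17 → R.
Square: lon ⌊9.4064/2⌋ = 4; lat ⌊3.3251/1⌋ = 3.
Subsquare: lon ⌊1.4064/0.0833333⌋ = 16 → q; lat ⌊0.3251/0.0416667⌋ = 7 → h.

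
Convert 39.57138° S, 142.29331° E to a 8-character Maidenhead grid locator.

QF10dk52

Shift to the Maidenhead origin (180°W, 90°S): lon 322.29331, lat 50.42862.
Field: lon ⌊322.29331/20⌋ = 16 → Q; lat ⌊50.42862/10⌋ = 5 → F.
Square: lon ⌊2.29331/2⌋ = 1; lat ⌊0.42862/1⌋ = 0.
Subsquare: lon ⌊0.29331/0.0833333⌋ = 3 → d; lat ⌊0.42862/0.0416667⌋ = 10 → k.
Extended square: lon ⌊0.04331/0.00833333⌋ = 5; lat ⌊0.01195/0.00416667⌋ = 2.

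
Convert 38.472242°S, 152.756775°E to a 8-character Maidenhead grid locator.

QF61jm06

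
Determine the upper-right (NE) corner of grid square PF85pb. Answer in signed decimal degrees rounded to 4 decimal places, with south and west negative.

-34.9167, 137.3333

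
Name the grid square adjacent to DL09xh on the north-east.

DL19ai

Longitude subsquare x = 23; +1 → 24, wraps to 0 = a, carry into square.
Longitude square 0; +1 → 1.
Latitude subsquare h = 7; +1 → 8 = i.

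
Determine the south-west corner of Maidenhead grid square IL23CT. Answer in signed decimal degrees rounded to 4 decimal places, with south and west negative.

23.7917, -15.8333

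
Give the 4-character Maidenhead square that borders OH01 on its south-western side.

Longitude square 0; −1 → -1, wraps to 9, carry into field.
Longitude field O = 14; −1 → 13 = N.
Latitude square 1; −1 → 0.

NH90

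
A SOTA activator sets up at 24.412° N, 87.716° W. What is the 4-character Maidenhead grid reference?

EL64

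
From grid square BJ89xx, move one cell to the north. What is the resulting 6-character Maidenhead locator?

Latitude subsquare x = 23; +1 → 24, wraps to 0 = a, carry into square.
Latitude square 9; +1 → 10, wraps to 0, carry into field.
Latitude field J = 9; +1 → 10 = K.
The longitude characters are unchanged.

BK80xa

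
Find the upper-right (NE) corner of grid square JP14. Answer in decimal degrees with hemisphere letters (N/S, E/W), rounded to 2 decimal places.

Field J=9, P=15: +9·20° lon, +15·10° lat → SW at lon 0°, lat 60°.
Square 1, 4: +1·2° lon, +4·1° lat → SW at lon 2°, lat 64°.
Cell spans 2° lon × 1° lat. NE corner is SW corner plus one full cell.
latitude 65.00° N, longitude 4.00° E.

65.00° N, 4.00° E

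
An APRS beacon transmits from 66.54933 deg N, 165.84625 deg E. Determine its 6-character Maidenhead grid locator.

RP26wn

Add 180° to longitude and 90° to latitude: 345.8462, 156.5493.
Field: 345.8462/20 → 17 → R, 156.5493/10 → 15 → P; chars RP.
Square: 5.8462/2 → 2, 6.5493/1 → 6; chars 26.
Subsquare: 1.8462/0.0833333 → 22 → w, 0.5493/0.0416667 → 13 → n; chars wn.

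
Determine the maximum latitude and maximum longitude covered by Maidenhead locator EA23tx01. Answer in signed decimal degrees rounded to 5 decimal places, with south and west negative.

-86.03333, -94.40833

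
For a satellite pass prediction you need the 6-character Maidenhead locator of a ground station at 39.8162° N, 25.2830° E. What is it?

Shift to the Maidenhead origin (180°W, 90°S): lon 205.2830, lat 129.8162.
Field (20°×10°, letters A–R): lon ⌊205.2830/20⌋ = 10 → K; lat ⌊129.8162/10⌋ = 12 → M.
Square (2°×1°, digits 0–9): lon ⌊5.2830/2⌋ = 2; lat ⌊9.8162/1⌋ = 9.
Subsquare (5′×2.5′, letters a–x): lon ⌊1.2830/0.0833333⌋ = 15 → p; lat ⌊0.8162/0.0416667⌋ = 19 → t.

KM29pt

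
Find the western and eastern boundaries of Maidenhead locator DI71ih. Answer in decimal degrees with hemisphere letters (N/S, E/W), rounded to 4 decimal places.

105.3333° W, 105.2500° W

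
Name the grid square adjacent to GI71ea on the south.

GI70ex

Latitude subsquare a = 0; −1 → -1, wraps to 23 = x, carry into square.
Latitude square 1; −1 → 0.
The longitude characters are unchanged.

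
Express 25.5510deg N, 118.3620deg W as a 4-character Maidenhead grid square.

DL05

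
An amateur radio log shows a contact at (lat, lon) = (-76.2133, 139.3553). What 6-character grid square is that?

Add 180° to longitude and 90° to latitude: 319.3553, 13.7867.
Field: 319.3553/20 → 15 → P, 13.7867/10 → 1 → B; chars PB.
Square: 19.3553/2 → 9, 3.7867/1 → 3; chars 93.
Subsquare: 1.3553/0.0833333 → 16 → q, 0.7867/0.0416667 → 18 → s; chars qs.

PB93qs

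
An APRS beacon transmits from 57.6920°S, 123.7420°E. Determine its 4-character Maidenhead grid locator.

Shift to the Maidenhead origin (180°W, 90°S): lon 303.74, lat 32.31.
Field: 303.74/20 → 15 → P, 32.31/10 → 3 → D; chars PD.
Square: 3.74/2 → 1, 2.31/1 → 2; chars 12.

PD12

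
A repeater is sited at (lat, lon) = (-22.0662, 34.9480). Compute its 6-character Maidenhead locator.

KG77lw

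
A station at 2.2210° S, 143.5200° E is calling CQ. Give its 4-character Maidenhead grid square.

QI17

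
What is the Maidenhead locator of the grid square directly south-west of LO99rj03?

LO99qj92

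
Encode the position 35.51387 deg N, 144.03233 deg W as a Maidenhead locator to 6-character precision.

BM75xm

Offset from 180°W / 90°S: lon 35.9677°, lat 125.5139°.
Field: 35.9677/20 → 1 → B, 125.5139/10 → 12 → M; chars BM.
Square: 15.9677/2 → 7, 5.5139/1 → 5; chars 75.
Subsquare: 1.9677/0.0833333 → 23 → x, 0.5139/0.0416667 → 12 → m; chars xm.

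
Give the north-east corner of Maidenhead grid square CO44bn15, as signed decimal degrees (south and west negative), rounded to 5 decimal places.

54.56667, -131.90000

Field C=2, O=14: +2·20° lon, +14·10° lat → SW at lon -140°, lat 50°.
Square 4, 4: +4·2° lon, +4·1° lat → SW at lon -132°, lat 54°.
Subsquare b=1, n=13: +1·0.0833333° lon, +13·0.0416667° lat → SW at lon -131.917°, lat 54.5417°.
Extended square 1, 5: +1·0.00833333° lon, +5·0.00416667° lat → SW at lon -131.908°, lat 54.5625°.
Cell spans 0.00833333° lon × 0.00416667° lat. NE corner is SW corner plus one full cell.
latitude 54.56667, longitude -131.90000.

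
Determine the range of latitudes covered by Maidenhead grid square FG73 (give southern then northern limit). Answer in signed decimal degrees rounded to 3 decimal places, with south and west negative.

-27.000, -26.000

Field F=5, G=6: +5·20° lon, +6·10° lat → SW at lon -80°, lat -30°.
Square 7, 3: +7·2° lon, +3·1° lat → SW at lon -66°, lat -27°.
Cell spans 2° lon × 1° lat.
south -27.000, north -26.000.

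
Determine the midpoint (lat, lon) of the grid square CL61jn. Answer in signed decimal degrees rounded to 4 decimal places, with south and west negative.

21.5625, -127.2083

Field C=2, L=11: +2·20° lon, +11·10° lat → SW at lon -140°, lat 20°.
Square 6, 1: +6·2° lon, +1·1° lat → SW at lon -128°, lat 21°.
Subsquare j=9, n=13: +9·0.0833333° lon, +13·0.0416667° lat → SW at lon -127.25°, lat 21.5417°.
Cell spans 0.0833333° lon × 0.0416667° lat. Centre is SW corner plus half of each.
latitude 21.5625, longitude -127.2083.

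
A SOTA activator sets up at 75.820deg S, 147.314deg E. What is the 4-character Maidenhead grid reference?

Offset from 180°W / 90°S: lon 327.31°, lat 14.18°.
Field (20°×10°, letters A–R): lon ⌊327.31/20⌋ = 16 → Q; lat ⌊14.18/10⌋ = 1 → B.
Square (2°×1°, digits 0–9): lon ⌊7.31/2⌋ = 3; lat ⌊4.18/1⌋ = 4.

QB34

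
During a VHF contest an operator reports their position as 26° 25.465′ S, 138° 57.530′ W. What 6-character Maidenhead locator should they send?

CG03mn

Add 180° to longitude and 90° to latitude: 41.0412, 63.5756.
Field (20°×10°, letters A–R): lon ⌊41.0412/20⌋ = 2 → C; lat ⌊63.5756/10⌋ = 6 → G.
Square (2°×1°, digits 0–9): lon ⌊1.0412/2⌋ = 0; lat ⌊3.5756/1⌋ = 3.
Subsquare (5′×2.5′, letters a–x): lon ⌊1.0412/0.0833333⌋ = 12 → m; lat ⌊0.5756/0.0416667⌋ = 13 → n.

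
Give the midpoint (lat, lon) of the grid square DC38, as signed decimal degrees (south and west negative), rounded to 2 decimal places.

Field D=3, C=2: +3·20° lon, +2·10° lat → SW at lon -120°, lat -70°.
Square 3, 8: +3·2° lon, +8·1° lat → SW at lon -114°, lat -62°.
Cell spans 2° lon × 1° lat. Centre is SW corner plus half of each.
latitude -61.50, longitude -113.00.

-61.50, -113.00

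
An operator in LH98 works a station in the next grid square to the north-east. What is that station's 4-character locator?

MH09

Longitude square 9; +1 → 10, wraps to 0, carry into field.
Longitude field L = 11; +1 → 12 = M.
Latitude square 8; +1 → 9.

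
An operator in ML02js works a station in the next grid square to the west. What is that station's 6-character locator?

ML02is

Longitude subsquare j = 9; −1 → 8 = i.
The latitude characters are unchanged.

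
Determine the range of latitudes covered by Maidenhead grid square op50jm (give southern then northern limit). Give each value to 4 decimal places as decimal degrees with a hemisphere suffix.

60.5000° N, 60.5417° N

Field O=14, P=15: +14·20° lon, +15·10° lat → SW at lon 100°, lat 60°.
Square 5, 0: +5·2° lon, +0·1° lat → SW at lon 110°, lat 60°.
Subsquare j=9, m=12: +9·0.0833333° lon, +12·0.0416667° lat → SW at lon 110.75°, lat 60.5°.
Cell spans 0.0833333° lon × 0.0416667° lat.
south 60.5000° N, north 60.5417° N.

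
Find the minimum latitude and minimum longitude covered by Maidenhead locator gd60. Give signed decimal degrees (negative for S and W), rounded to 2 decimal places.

-60.00, -48.00

Field G=6, D=3: +6·20° lon, +3·10° lat → SW at lon -60°, lat -60°.
Square 6, 0: +6·2° lon, +0·1° lat → SW at lon -48°, lat -60°.
latitude -60.00, longitude -48.00.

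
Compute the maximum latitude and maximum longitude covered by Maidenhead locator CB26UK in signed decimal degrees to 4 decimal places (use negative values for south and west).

Field C=2, B=1: +2·20° lon, +1·10° lat → SW at lon -140°, lat -80°.
Square 2, 6: +2·2° lon, +6·1° lat → SW at lon -136°, lat -74°.
Subsquare u=20, k=10: +20·0.0833333° lon, +10·0.0416667° lat → SW at lon -134.333°, lat -73.5833°.
Cell spans 0.0833333° lon × 0.0416667° lat. NE corner is SW corner plus one full cell.
latitude -73.5417, longitude -134.2500.

-73.5417, -134.2500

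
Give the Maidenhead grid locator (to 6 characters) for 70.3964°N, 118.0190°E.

Shift to the Maidenhead origin (180°W, 90°S): lon 298.0190, lat 160.3964.
Field: 298.0190/20 → 14 → O, 160.3964/10 → 16 → Q; chars OQ.
Square: 18.0190/2 → 9, 0.3964/1 → 0; chars 90.
Subsquare: 0.0190/0.0833333 → 0 → a, 0.3964/0.0416667 → 9 → j; chars aj.

OQ90aj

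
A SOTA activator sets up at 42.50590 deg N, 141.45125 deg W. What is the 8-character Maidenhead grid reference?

BN92gm51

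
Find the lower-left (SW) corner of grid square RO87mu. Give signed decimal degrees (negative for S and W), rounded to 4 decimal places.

57.8333, 177.0000

Field R=17, O=14: +17·20° lon, +14·10° lat → SW at lon 160°, lat 50°.
Square 8, 7: +8·2° lon, +7·1° lat → SW at lon 176°, lat 57°.
Subsquare m=12, u=20: +12·0.0833333° lon, +20·0.0416667° lat → SW at lon 177°, lat 57.8333°.
latitude 57.8333, longitude 177.0000.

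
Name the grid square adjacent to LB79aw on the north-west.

LB69xx

Longitude subsquare a = 0; −1 → -1, wraps to 23 = x, carry into square.
Longitude square 7; −1 → 6.
Latitude subsquare w = 22; +1 → 23 = x.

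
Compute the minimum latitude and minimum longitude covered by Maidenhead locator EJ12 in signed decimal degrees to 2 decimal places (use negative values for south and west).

Field E=4, J=9: +4·20° lon, +9·10° lat → SW at lon -100°, lat 0°.
Square 1, 2: +1·2° lon, +2·1° lat → SW at lon -98°, lat 2°.
latitude 2.00, longitude -98.00.

2.00, -98.00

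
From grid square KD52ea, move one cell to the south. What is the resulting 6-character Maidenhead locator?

Latitude subsquare a = 0; −1 → -1, wraps to 23 = x, carry into square.
Latitude square 2; −1 → 1.
The longitude characters are unchanged.

KD51ex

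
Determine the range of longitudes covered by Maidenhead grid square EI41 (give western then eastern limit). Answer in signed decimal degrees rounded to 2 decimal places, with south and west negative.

-92.00, -90.00

Field E=4, I=8: +4·20° lon, +8·10° lat → SW at lon -100°, lat -10°.
Square 4, 1: +4·2° lon, +1·1° lat → SW at lon -92°, lat -9°.
Cell spans 2° lon × 1° lat.
west -92.00, east -90.00.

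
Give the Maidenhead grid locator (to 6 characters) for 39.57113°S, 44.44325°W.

Add 180° to longitude and 90° to latitude: 135.5567, 50.4289.
Field (20°×10°, letters A–R): lon ⌊135.5567/20⌋ = 6 → G; lat ⌊50.4289/10⌋ = 5 → F.
Square (2°×1°, digits 0–9): lon ⌊15.5567/2⌋ = 7; lat ⌊0.4289/1⌋ = 0.
Subsquare (5′×2.5′, letters a–x): lon ⌊1.5567/0.0833333⌋ = 18 → s; lat ⌊0.4289/0.0416667⌋ = 10 → k.

GF70sk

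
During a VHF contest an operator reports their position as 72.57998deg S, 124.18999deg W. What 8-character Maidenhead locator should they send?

CB77vk70

Add 180° to longitude and 90° to latitude: 55.81001, 17.42002.
Field: 55.81001/20 → 2 → C, 17.42002/10 → 1 → B; chars CB.
Square: 15.81001/2 → 7, 7.42002/1 → 7; chars 77.
Subsquare: 1.81001/0.0833333 → 21 → v, 0.42002/0.0416667 → 10 → k; chars vk.
Extended square: 0.06001/0.00833333 → 7, 0.00335/0.00416667 → 0; chars 70.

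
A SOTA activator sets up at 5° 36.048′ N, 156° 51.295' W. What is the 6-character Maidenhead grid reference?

BJ15no

Shift to the Maidenhead origin (180°W, 90°S): lon 23.1451, lat 95.6008.
Field (20°×10°, letters A–R): 23.1451/20 → 1 → B, 95.6008/10 → 9 → J; chars BJ.
Square (2°×1°, digits 0–9): 3.1451/2 → 1, 5.6008/1 → 5; chars 15.
Subsquare (5′×2.5′, letters a–x): 1.1451/0.0833333 → 13 → n, 0.6008/0.0416667 → 14 → o; chars no.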